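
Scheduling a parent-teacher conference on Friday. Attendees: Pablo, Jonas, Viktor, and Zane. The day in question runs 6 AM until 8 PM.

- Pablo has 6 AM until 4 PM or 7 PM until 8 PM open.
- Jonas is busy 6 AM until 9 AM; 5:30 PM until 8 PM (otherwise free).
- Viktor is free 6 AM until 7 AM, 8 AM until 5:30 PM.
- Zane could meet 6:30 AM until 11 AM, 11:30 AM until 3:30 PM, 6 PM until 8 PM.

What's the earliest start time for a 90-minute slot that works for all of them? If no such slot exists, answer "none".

Pablo free: 06:00-16:00, 19:00-20:00.
Jonas free: 09:00-17:30 (invert busy blocks within the working day).
Viktor free: 06:00-07:00, 08:00-17:30.
Zane free: 06:30-11:00, 11:30-15:30, 18:00-20:00.
Pablo ∩ Jonas: 09:00-16:00.
Pablo ∩ Jonas ∩ Viktor: 09:00-16:00.
Pablo ∩ Jonas ∩ Viktor ∩ Zane: 09:00-11:00, 11:30-15:30.
The first common window of at least 90 minutes is 09:00-11:00, so the earliest start is 09:00.

09:00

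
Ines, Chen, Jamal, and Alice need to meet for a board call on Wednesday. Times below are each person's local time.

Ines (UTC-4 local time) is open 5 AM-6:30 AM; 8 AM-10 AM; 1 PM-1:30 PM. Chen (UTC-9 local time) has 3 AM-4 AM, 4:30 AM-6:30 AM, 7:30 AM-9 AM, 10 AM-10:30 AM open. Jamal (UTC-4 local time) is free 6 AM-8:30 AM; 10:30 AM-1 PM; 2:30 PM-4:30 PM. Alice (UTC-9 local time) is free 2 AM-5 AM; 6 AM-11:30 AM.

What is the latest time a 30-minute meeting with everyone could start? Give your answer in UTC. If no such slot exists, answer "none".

12:00

Ines in UTC: 09:00-10:30, 12:00-14:00, 17:00-17:30 (add 4h to convert from UTC-4).
Chen in UTC: 12:00-13:00, 13:30-15:30, 16:30-18:00, 19:00-19:30 (add 9h to convert from UTC-9).
Jamal in UTC: 10:00-12:30, 14:30-17:00, 18:30-20:30 (add 4h to convert from UTC-4).
Alice in UTC: 11:00-14:00, 15:00-20:30 (add 9h to convert from UTC-9).
Ines ∩ Chen: 12:00-13:00, 13:30-14:00, 17:00-17:30.
Ines ∩ Chen ∩ Jamal: 12:00-12:30.
Ines ∩ Chen ∩ Jamal ∩ Alice: 12:00-12:30.
The last common window of at least 30 minutes is 12:00-12:30; a 30-minute meeting can start as late as 12:00 and still end by 12:30.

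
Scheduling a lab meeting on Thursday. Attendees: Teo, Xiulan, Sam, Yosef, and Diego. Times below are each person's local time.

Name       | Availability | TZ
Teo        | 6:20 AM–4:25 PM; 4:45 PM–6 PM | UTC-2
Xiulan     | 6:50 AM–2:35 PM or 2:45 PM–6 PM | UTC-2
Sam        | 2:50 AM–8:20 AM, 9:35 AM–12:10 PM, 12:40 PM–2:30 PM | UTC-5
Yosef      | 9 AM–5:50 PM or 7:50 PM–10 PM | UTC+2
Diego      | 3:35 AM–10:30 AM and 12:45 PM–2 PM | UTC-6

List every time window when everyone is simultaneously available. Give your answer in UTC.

Teo in UTC: 08:20-18:25, 18:45-20:00 (add 2h to convert from UTC-2).
Xiulan in UTC: 08:50-16:35, 16:45-20:00 (add 2h to convert from UTC-2).
Sam in UTC: 07:50-13:20, 14:35-17:10, 17:40-19:30 (add 5h to convert from UTC-5).
Yosef in UTC: 07:00-15:50, 17:50-20:00 (subtract 2h to convert from UTC+2).
Diego in UTC: 09:35-16:30, 18:45-20:00 (add 6h to convert from UTC-6).
Teo ∩ Xiulan: 08:50-16:35, 16:45-18:25, 18:45-20:00.
Teo ∩ Xiulan ∩ Sam: 08:50-13:20, 14:35-16:35, 16:45-17:10, 17:40-18:25, 18:45-19:30.
Teo ∩ Xiulan ∩ Sam ∩ Yosef: 08:50-13:20, 14:35-15:50, 17:50-18:25, 18:45-19:30.
Teo ∩ Xiulan ∩ Sam ∩ Yosef ∩ Diego: 09:35-13:20, 14:35-15:50, 18:45-19:30.

09:35-13:20, 14:35-15:50, 18:45-19:30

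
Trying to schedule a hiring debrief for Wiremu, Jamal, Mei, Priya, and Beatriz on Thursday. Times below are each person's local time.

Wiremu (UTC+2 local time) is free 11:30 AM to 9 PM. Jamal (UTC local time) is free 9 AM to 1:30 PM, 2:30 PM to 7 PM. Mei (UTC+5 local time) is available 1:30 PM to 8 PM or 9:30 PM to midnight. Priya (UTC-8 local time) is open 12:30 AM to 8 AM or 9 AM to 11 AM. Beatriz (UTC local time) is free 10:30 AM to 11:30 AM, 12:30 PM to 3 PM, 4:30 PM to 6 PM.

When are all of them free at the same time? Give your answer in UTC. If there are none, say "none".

Wiremu in UTC: 09:30-19:00 (subtract 2h to convert from UTC+2).
Jamal in UTC: 09:00-13:30, 14:30-19:00.
Mei in UTC: 08:30-15:00, 16:30-19:00 (subtract 5h to convert from UTC+5).
Priya in UTC: 08:30-16:00, 17:00-19:00 (add 8h to convert from UTC-8).
Beatriz in UTC: 10:30-11:30, 12:30-15:00, 16:30-18:00.
Wiremu ∩ Jamal: 09:30-13:30, 14:30-19:00.
Wiremu ∩ Jamal ∩ Mei: 09:30-13:30, 14:30-15:00, 16:30-19:00.
Wiremu ∩ Jamal ∩ Mei ∩ Priya: 09:30-13:30, 14:30-15:00, 17:00-19:00.
Wiremu ∩ Jamal ∩ Mei ∩ Priya ∩ Beatriz: 10:30-11:30, 12:30-13:30, 14:30-15:00, 17:00-18:00.

10:30-11:30, 12:30-13:30, 14:30-15:00, 17:00-18:00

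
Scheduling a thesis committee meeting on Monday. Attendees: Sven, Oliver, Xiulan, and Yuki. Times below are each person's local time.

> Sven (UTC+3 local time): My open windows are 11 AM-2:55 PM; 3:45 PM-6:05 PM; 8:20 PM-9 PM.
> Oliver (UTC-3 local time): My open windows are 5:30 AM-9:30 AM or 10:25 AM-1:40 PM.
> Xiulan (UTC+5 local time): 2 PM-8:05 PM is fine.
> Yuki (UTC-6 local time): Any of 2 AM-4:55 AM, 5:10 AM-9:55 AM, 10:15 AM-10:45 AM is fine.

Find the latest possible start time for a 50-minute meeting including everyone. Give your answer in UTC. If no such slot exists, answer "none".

14:15

Sven in UTC: 08:00-11:55, 12:45-15:05, 17:20-18:00 (subtract 3h to convert from UTC+3).
Oliver in UTC: 08:30-12:30, 13:25-16:40 (add 3h to convert from UTC-3).
Xiulan in UTC: 09:00-15:05 (subtract 5h to convert from UTC+5).
Yuki in UTC: 08:00-10:55, 11:10-15:55, 16:15-16:45 (add 6h to convert from UTC-6).
Sven ∩ Oliver: 08:30-11:55, 13:25-15:05.
Sven ∩ Oliver ∩ Xiulan: 09:00-11:55, 13:25-15:05.
Sven ∩ Oliver ∩ Xiulan ∩ Yuki: 09:00-10:55, 11:10-11:55, 13:25-15:05.
The last common window of at least 50 minutes is 13:25-15:05; a 50-minute meeting can start as late as 14:15 and still end by 15:05.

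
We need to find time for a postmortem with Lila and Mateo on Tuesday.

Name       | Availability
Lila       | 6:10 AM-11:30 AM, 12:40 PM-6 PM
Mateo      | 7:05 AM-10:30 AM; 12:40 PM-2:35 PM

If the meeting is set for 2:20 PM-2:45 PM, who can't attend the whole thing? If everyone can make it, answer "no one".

Lila: free for 14:20-14:45. Mateo: not fully free for 14:20-14:45.

Mateo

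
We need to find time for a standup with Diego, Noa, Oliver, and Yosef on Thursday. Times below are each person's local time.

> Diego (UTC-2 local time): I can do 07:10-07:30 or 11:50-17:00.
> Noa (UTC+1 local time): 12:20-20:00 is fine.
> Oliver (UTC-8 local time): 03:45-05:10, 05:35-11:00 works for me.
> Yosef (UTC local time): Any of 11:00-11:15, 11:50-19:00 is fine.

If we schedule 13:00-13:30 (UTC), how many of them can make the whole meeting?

2

Diego in UTC: 09:10-09:30, 13:50-19:00 (add 2h to convert from UTC-2).
Noa in UTC: 11:20-19:00 (subtract 1h to convert from UTC+1).
Oliver in UTC: 11:45-13:10, 13:35-19:00 (add 8h to convert from UTC-8).
Yosef in UTC: 11:00-11:15, 11:50-19:00.
Noa and Yosef can make the full 13:00-13:30 slot — that's 2.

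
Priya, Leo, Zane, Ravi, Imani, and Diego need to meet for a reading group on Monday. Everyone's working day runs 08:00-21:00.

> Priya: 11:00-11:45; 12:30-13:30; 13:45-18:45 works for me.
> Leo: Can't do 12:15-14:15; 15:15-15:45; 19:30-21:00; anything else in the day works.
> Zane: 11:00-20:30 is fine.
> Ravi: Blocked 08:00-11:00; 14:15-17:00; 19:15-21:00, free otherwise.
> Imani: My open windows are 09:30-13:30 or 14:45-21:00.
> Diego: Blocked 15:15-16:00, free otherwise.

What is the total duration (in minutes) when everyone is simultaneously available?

Priya free: 11:00-11:45, 12:30-13:30, 13:45-18:45.
Leo free: 08:00-12:15, 14:15-15:15, 15:45-19:30 (invert busy blocks within the working day).
Zane free: 11:00-20:30.
Ravi free: 11:00-14:15, 17:00-19:15 (invert busy blocks within the working day).
Imani free: 09:30-13:30, 14:45-21:00.
Diego free: 08:00-15:15, 16:00-21:00 (invert busy blocks within the working day).
Priya ∩ Leo: 11:00-11:45, 14:15-15:15, 15:45-18:45.
Priya ∩ Leo ∩ Zane: 11:00-11:45, 14:15-15:15, 15:45-18:45.
Priya ∩ Leo ∩ Zane ∩ Ravi: 11:00-11:45, 17:00-18:45.
Priya ∩ Leo ∩ Zane ∩ Ravi ∩ Imani: 11:00-11:45, 17:00-18:45.
Priya ∩ Leo ∩ Zane ∩ Ravi ∩ Imani ∩ Diego: 11:00-11:45, 17:00-18:45.
Those are the intersection windows.
Summing the common windows: 45 + 105 = 150 minutes.

150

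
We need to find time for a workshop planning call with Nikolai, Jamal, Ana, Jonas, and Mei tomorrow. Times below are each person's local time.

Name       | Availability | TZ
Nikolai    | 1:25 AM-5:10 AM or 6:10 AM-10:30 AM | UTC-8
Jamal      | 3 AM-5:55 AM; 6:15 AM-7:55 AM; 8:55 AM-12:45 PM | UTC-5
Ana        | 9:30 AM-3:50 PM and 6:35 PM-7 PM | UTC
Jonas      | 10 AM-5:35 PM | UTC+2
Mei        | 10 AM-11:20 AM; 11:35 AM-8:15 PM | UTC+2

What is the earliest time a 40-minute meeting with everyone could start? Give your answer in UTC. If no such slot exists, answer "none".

Nikolai in UTC: 09:25-13:10, 14:10-18:30 (add 8h to convert from UTC-8).
Jamal in UTC: 08:00-10:55, 11:15-12:55, 13:55-17:45 (add 5h to convert from UTC-5).
Ana in UTC: 09:30-15:50, 18:35-19:00.
Jonas in UTC: 08:00-15:35 (subtract 2h to convert from UTC+2).
Mei in UTC: 08:00-09:20, 09:35-18:15 (subtract 2h to convert from UTC+2).
Nikolai ∩ Jamal: 09:25-10:55, 11:15-12:55, 14:10-17:45.
Nikolai ∩ Jamal ∩ Ana: 09:30-10:55, 11:15-12:55, 14:10-15:50.
Nikolai ∩ Jamal ∩ Ana ∩ Jonas: 09:30-10:55, 11:15-12:55, 14:10-15:35.
Nikolai ∩ Jamal ∩ Ana ∩ Jonas ∩ Mei: 09:35-10:55, 11:15-12:55, 14:10-15:35.
The first common window of at least 40 minutes is 09:35-10:55, so the earliest start is 09:35.

09:35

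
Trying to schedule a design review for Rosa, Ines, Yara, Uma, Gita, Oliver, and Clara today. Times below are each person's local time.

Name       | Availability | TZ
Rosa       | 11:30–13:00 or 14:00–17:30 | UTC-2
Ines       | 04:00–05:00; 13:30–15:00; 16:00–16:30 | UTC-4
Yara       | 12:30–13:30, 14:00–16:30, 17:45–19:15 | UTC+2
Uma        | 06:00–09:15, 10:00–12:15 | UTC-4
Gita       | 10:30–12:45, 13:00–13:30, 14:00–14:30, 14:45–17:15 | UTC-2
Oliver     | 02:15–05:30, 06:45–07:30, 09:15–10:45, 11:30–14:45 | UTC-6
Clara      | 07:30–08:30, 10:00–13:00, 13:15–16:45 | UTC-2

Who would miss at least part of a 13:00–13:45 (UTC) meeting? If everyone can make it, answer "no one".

Rosa in UTC: 13:30-15:00, 16:00-19:30 (add 2h to convert from UTC-2).
Ines in UTC: 08:00-09:00, 17:30-19:00, 20:00-20:30 (add 4h to convert from UTC-4).
Yara in UTC: 10:30-11:30, 12:00-14:30, 15:45-17:15 (subtract 2h to convert from UTC+2).
Uma in UTC: 10:00-13:15, 14:00-16:15 (add 4h to convert from UTC-4).
Gita in UTC: 12:30-14:45, 15:00-15:30, 16:00-16:30, 16:45-19:15 (add 2h to convert from UTC-2).
Oliver in UTC: 08:15-11:30, 12:45-13:30, 15:15-16:45, 17:30-20:45 (add 6h to convert from UTC-6).
Clara in UTC: 09:30-10:30, 12:00-15:00, 15:15-18:45 (add 2h to convert from UTC-2).
Rosa: not fully free for 13:00-13:45. Ines: not fully free for 13:00-13:45. Yara: free for 13:00-13:45. Uma: not fully free for 13:00-13:45. Gita: free for 13:00-13:45. Oliver: not fully free for 13:00-13:45. Clara: free for 13:00-13:45.

Ines, Oliver, Rosa, Uma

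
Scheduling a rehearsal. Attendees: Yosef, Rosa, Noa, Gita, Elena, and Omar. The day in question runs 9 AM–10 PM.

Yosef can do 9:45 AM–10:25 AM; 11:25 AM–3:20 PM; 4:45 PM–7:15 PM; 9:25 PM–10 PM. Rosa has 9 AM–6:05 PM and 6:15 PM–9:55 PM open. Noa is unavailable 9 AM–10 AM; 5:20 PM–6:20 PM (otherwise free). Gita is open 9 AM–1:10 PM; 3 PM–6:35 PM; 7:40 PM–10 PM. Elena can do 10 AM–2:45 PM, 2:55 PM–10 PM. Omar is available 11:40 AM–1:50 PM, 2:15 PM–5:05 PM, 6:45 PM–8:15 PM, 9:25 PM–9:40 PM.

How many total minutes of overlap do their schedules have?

145

Yosef free: 09:45-10:25, 11:25-15:20, 16:45-19:15, 21:25-22:00.
Rosa free: 09:00-18:05, 18:15-21:55.
Noa free: 10:00-17:20, 18:20-22:00 (invert busy blocks within the working day).
Gita free: 09:00-13:10, 15:00-18:35, 19:40-22:00.
Elena free: 10:00-14:45, 14:55-22:00.
Omar free: 11:40-13:50, 14:15-17:05, 18:45-20:15, 21:25-21:40.
Yosef ∩ Rosa: 09:45-10:25, 11:25-15:20, 16:45-18:05, 18:15-19:15, 21:25-21:55.
Yosef ∩ Rosa ∩ Noa: 10:00-10:25, 11:25-15:20, 16:45-17:20, 18:20-19:15, 21:25-21:55.
Yosef ∩ Rosa ∩ Noa ∩ Gita: 10:00-10:25, 11:25-13:10, 15:00-15:20, 16:45-17:20, 18:20-18:35, 21:25-21:55.
Yosef ∩ Rosa ∩ Noa ∩ Gita ∩ Elena: 10:00-10:25, 11:25-13:10, 15:00-15:20, 16:45-17:20, 18:20-18:35, 21:25-21:55.
Yosef ∩ Rosa ∩ Noa ∩ Gita ∩ Elena ∩ Omar: 11:40-13:10, 15:00-15:20, 16:45-17:05, 21:25-21:40.
Summing the common windows: 90 + 20 + 20 + 15 = 145 minutes.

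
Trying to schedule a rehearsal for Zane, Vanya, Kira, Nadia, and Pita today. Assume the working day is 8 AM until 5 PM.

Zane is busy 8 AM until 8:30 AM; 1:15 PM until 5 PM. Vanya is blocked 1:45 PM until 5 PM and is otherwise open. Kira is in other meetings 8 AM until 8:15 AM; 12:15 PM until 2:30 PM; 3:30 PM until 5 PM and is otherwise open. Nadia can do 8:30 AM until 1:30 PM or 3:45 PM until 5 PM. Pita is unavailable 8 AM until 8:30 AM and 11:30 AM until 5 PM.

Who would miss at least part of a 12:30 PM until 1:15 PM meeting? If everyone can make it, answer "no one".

Zane free: 08:30-13:15 (invert busy blocks within the working day).
Vanya free: 08:00-13:45 (invert busy blocks within the working day).
Kira free: 08:15-12:15, 14:30-15:30 (invert busy blocks within the working day).
Nadia free: 08:30-13:30, 15:45-17:00.
Pita free: 08:30-11:30 (invert busy blocks within the working day).
Zane: free for 12:30-13:15. Vanya: free for 12:30-13:15. Kira: not fully free for 12:30-13:15. Nadia: free for 12:30-13:15. Pita: not fully free for 12:30-13:15.

Kira, Pita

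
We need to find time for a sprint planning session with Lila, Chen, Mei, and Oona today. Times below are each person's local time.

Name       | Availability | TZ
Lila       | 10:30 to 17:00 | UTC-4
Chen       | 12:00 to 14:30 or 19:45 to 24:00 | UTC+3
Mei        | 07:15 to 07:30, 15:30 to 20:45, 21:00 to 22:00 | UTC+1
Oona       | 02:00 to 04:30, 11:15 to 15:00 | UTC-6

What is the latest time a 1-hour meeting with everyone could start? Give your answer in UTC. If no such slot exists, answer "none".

Lila in UTC: 14:30-21:00 (add 4h to convert from UTC-4).
Chen in UTC: 09:00-11:30, 16:45-21:00 (subtract 3h to convert from UTC+3).
Mei in UTC: 06:15-06:30, 14:30-19:45, 20:00-21:00 (subtract 1h to convert from UTC+1).
Oona in UTC: 08:00-10:30, 17:15-21:00 (add 6h to convert from UTC-6).
Lila ∩ Chen: 16:45-21:00.
Lila ∩ Chen ∩ Mei: 16:45-19:45, 20:00-21:00.
Lila ∩ Chen ∩ Mei ∩ Oona: 17:15-19:45, 20:00-21:00.
So the common availability across everyone is 17:15-19:45, 20:00-21:00.
The last common window of at least 60 minutes is 20:00-21:00; a 60-minute meeting can start as late as 20:00 and still end by 21:00.

20:00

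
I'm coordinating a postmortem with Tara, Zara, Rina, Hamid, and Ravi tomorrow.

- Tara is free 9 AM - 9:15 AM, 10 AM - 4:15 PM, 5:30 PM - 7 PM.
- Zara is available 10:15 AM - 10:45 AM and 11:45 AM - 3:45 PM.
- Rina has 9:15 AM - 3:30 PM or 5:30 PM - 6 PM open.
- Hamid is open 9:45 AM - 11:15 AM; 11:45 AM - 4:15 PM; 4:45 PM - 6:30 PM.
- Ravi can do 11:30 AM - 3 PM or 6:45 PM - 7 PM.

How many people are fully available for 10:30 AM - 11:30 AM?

2

Tara and Rina can make the full 10:30-11:30 slot — that's 2.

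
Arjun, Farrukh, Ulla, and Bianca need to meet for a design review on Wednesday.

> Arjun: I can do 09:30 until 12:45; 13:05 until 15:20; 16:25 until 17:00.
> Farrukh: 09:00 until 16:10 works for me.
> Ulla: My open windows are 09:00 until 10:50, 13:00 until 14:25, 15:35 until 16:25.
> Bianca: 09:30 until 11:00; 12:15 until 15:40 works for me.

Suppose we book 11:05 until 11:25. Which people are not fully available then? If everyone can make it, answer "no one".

Bianca, Ulla

Arjun: free for 11:05-11:25. Farrukh: free for 11:05-11:25. Ulla: not fully free for 11:05-11:25. Bianca: not fully free for 11:05-11:25.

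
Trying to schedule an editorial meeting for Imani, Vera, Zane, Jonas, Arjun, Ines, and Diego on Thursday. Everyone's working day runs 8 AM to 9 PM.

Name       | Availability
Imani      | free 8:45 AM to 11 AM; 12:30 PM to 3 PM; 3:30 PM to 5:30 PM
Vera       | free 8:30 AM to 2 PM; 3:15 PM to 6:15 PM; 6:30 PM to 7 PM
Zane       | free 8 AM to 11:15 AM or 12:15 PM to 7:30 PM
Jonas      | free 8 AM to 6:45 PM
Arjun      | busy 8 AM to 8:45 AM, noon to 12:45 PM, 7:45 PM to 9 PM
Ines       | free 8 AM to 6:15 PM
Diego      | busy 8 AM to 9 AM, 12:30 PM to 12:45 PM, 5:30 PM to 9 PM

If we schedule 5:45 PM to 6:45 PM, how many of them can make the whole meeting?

3

Imani free: 08:45-11:00, 12:30-15:00, 15:30-17:30.
Vera free: 08:30-14:00, 15:15-18:15, 18:30-19:00.
Zane free: 08:00-11:15, 12:15-19:30.
Jonas free: 08:00-18:45.
Arjun free: 08:45-12:00, 12:45-19:45 (invert busy blocks within the working day).
Ines free: 08:00-18:15.
Diego free: 09:00-12:30, 12:45-17:30 (invert busy blocks within the working day).
Zane, Jonas, and Arjun can make the full 17:45-18:45 slot — that's 3.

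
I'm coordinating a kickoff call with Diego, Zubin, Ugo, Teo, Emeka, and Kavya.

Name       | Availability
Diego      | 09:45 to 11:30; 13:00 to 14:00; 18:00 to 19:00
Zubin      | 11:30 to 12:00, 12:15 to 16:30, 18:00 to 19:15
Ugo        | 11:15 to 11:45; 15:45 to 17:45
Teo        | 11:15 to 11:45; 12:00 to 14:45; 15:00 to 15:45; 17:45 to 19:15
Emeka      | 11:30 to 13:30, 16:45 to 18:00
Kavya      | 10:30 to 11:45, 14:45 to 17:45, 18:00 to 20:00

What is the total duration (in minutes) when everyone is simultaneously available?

0

Diego ∩ Zubin: 13:00-14:00, 18:00-19:00.
Diego ∩ Zubin ∩ Ugo: ∅.
Diego ∩ Zubin ∩ Ugo ∩ Teo: ∅.
Diego ∩ Zubin ∩ Ugo ∩ Teo ∩ Emeka: ∅.
Diego ∩ Zubin ∩ Ugo ∩ Teo ∩ Emeka ∩ Kavya: ∅.
There is no time when everyone is free.
There is no common window, so the total is 0 minutes.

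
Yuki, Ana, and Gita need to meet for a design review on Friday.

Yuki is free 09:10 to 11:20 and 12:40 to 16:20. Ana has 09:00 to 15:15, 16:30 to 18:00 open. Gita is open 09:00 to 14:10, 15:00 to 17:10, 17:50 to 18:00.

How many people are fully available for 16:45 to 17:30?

1

Ana can make the full 16:45-17:30 slot — that's 1.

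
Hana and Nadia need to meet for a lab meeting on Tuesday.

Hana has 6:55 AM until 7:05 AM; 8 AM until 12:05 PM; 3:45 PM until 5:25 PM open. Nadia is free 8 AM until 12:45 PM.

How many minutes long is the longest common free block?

245

Hana ∩ Nadia: 08:00-12:05.
The longest is 08:00-12:05 at 245 minutes.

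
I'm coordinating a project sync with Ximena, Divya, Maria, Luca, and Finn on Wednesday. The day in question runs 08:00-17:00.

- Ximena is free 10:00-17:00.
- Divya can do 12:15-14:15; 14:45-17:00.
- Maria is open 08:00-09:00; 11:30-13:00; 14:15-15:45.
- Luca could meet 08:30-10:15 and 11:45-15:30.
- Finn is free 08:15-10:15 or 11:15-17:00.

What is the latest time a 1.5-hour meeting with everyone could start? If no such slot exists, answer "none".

none

Ximena ∩ Divya: 12:15-14:15, 14:45-17:00.
Ximena ∩ Divya ∩ Maria: 12:15-13:00, 14:45-15:45.
Ximena ∩ Divya ∩ Maria ∩ Luca: 12:15-13:00, 14:45-15:30.
Ximena ∩ Divya ∩ Maria ∩ Luca ∩ Finn: 12:15-13:00, 14:45-15:30.
No common window is at least 90 minutes long.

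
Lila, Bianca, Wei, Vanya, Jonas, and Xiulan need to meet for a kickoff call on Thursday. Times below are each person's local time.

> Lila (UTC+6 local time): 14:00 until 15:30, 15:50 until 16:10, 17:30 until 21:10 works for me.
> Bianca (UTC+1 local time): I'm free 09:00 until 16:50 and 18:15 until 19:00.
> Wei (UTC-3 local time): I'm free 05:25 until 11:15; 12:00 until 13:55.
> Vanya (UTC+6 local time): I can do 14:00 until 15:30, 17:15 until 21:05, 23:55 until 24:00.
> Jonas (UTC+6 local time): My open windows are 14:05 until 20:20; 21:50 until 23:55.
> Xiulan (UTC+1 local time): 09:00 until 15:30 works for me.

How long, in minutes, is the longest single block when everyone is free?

165

Lila in UTC: 08:00-09:30, 09:50-10:10, 11:30-15:10 (subtract 6h to convert from UTC+6).
Bianca in UTC: 08:00-15:50, 17:15-18:00 (subtract 1h to convert from UTC+1).
Wei in UTC: 08:25-14:15, 15:00-16:55 (add 3h to convert from UTC-3).
Vanya in UTC: 08:00-09:30, 11:15-15:05, 17:55-18:00 (subtract 6h to convert from UTC+6).
Jonas in UTC: 08:05-14:20, 15:50-17:55 (subtract 6h to convert from UTC+6).
Xiulan in UTC: 08:00-14:30 (subtract 1h to convert from UTC+1).
Lila ∩ Bianca: 08:00-09:30, 09:50-10:10, 11:30-15:10.
Lila ∩ Bianca ∩ Wei: 08:25-09:30, 09:50-10:10, 11:30-14:15, 15:00-15:10.
Lila ∩ Bianca ∩ Wei ∩ Vanya: 08:25-09:30, 11:30-14:15, 15:00-15:05.
Lila ∩ Bianca ∩ Wei ∩ Vanya ∩ Jonas: 08:25-09:30, 11:30-14:15.
Lila ∩ Bianca ∩ Wei ∩ Vanya ∩ Jonas ∩ Xiulan: 08:25-09:30, 11:30-14:15.
Those are the intersection windows.
The longest is 11:30-14:15 at 165 minutes.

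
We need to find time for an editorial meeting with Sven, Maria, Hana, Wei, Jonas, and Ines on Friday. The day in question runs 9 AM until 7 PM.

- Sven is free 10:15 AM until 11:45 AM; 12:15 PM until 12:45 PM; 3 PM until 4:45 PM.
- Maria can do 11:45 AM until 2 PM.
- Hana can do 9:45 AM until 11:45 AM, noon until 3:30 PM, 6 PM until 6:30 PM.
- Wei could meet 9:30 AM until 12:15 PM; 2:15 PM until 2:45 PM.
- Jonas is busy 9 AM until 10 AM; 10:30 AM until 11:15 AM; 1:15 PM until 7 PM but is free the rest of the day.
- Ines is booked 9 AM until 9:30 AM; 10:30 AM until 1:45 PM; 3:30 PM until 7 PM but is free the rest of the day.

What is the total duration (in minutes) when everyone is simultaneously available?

Sven free: 10:15-11:45, 12:15-12:45, 15:00-16:45.
Maria free: 11:45-14:00.
Hana free: 09:45-11:45, 12:00-15:30, 18:00-18:30.
Wei free: 09:30-12:15, 14:15-14:45.
Jonas free: 10:00-10:30, 11:15-13:15 (invert busy blocks within the working day).
Ines free: 09:30-10:30, 13:45-15:30 (invert busy blocks within the working day).
Sven ∩ Maria: 12:15-12:45.
Sven ∩ Maria ∩ Hana: 12:15-12:45.
Sven ∩ Maria ∩ Hana ∩ Wei: ∅.
Sven ∩ Maria ∩ Hana ∩ Wei ∩ Jonas: ∅.
Sven ∩ Maria ∩ Hana ∩ Wei ∩ Jonas ∩ Ines: ∅.
There is no time when everyone is free.
There is no common window, so the total is 0 minutes.

0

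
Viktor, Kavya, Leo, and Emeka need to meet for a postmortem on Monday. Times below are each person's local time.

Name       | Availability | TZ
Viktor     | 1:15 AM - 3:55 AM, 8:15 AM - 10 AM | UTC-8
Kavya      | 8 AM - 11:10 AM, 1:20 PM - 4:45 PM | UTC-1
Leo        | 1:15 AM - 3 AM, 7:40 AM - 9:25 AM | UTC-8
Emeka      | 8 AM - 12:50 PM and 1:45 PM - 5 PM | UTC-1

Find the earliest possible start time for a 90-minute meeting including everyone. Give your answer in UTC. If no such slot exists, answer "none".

Viktor in UTC: 09:15-11:55, 16:15-18:00 (add 8h to convert from UTC-8).
Kavya in UTC: 09:00-12:10, 14:20-17:45 (add 1h to convert from UTC-1).
Leo in UTC: 09:15-11:00, 15:40-17:25 (add 8h to convert from UTC-8).
Emeka in UTC: 09:00-13:50, 14:45-18:00 (add 1h to convert from UTC-1).
Viktor ∩ Kavya: 09:15-11:55, 16:15-17:45.
Viktor ∩ Kavya ∩ Leo: 09:15-11:00, 16:15-17:25.
Viktor ∩ Kavya ∩ Leo ∩ Emeka: 09:15-11:00, 16:15-17:25.
The first common window of at least 90 minutes is 09:15-11:00, so the earliest start is 09:15.

09:15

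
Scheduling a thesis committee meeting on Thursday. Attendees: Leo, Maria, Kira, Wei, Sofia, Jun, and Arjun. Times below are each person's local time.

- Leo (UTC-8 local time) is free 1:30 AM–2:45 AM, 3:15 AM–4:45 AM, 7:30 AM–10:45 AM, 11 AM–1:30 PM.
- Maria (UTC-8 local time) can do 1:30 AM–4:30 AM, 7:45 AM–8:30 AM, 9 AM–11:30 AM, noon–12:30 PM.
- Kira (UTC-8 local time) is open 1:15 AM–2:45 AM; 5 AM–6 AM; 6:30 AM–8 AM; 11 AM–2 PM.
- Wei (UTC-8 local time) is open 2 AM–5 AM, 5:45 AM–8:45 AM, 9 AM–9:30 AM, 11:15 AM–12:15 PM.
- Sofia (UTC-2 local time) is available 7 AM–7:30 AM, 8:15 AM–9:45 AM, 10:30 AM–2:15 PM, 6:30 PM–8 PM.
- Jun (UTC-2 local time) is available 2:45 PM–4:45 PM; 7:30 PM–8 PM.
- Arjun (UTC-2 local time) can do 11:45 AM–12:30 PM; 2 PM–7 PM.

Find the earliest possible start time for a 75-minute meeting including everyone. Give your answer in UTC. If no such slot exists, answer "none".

none

Leo in UTC: 09:30-10:45, 11:15-12:45, 15:30-18:45, 19:00-21:30 (add 8h to convert from UTC-8).
Maria in UTC: 09:30-12:30, 15:45-16:30, 17:00-19:30, 20:00-20:30 (add 8h to convert from UTC-8).
Kira in UTC: 09:15-10:45, 13:00-14:00, 14:30-16:00, 19:00-22:00 (add 8h to convert from UTC-8).
Wei in UTC: 10:00-13:00, 13:45-16:45, 17:00-17:30, 19:15-20:15 (add 8h to convert from UTC-8).
Sofia in UTC: 09:00-09:30, 10:15-11:45, 12:30-16:15, 20:30-22:00 (add 2h to convert from UTC-2).
Jun in UTC: 16:45-18:45, 21:30-22:00 (add 2h to convert from UTC-2).
Arjun in UTC: 13:45-14:30, 16:00-21:00 (add 2h to convert from UTC-2).
Leo ∩ Maria: 09:30-10:45, 11:15-12:30, 15:45-16:30, 17:00-18:45, 19:00-19:30, 20:00-20:30.
Leo ∩ Maria ∩ Kira: 09:30-10:45, 15:45-16:00, 19:00-19:30, 20:00-20:30.
Leo ∩ Maria ∩ Kira ∩ Wei: 10:00-10:45, 15:45-16:00, 19:15-19:30, 20:00-20:15.
Leo ∩ Maria ∩ Kira ∩ Wei ∩ Sofia: 10:15-10:45, 15:45-16:00.
Leo ∩ Maria ∩ Kira ∩ Wei ∩ Sofia ∩ Jun: ∅.
Leo ∩ Maria ∩ Kira ∩ Wei ∩ Sofia ∩ Jun ∩ Arjun: ∅.
There is no time when everyone is free.
No common window is at least 75 minutes long.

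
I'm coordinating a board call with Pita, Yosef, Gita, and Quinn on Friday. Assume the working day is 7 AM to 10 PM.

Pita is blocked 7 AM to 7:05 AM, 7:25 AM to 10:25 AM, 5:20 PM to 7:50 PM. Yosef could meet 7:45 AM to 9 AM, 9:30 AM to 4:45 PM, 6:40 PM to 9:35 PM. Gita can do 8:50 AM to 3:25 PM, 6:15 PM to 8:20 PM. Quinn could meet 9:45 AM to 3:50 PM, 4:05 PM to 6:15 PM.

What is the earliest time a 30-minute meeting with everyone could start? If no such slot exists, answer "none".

Pita free: 07:05-07:25, 10:25-17:20, 19:50-22:00 (invert busy blocks within the working day).
Yosef free: 07:45-09:00, 09:30-16:45, 18:40-21:35.
Gita free: 08:50-15:25, 18:15-20:20.
Quinn free: 09:45-15:50, 16:05-18:15.
Pita ∩ Yosef: 10:25-16:45, 19:50-21:35.
Pita ∩ Yosef ∩ Gita: 10:25-15:25, 19:50-20:20.
Pita ∩ Yosef ∩ Gita ∩ Quinn: 10:25-15:25.
The first common window of at least 30 minutes is 10:25-15:25, so the earliest start is 10:25.

10:25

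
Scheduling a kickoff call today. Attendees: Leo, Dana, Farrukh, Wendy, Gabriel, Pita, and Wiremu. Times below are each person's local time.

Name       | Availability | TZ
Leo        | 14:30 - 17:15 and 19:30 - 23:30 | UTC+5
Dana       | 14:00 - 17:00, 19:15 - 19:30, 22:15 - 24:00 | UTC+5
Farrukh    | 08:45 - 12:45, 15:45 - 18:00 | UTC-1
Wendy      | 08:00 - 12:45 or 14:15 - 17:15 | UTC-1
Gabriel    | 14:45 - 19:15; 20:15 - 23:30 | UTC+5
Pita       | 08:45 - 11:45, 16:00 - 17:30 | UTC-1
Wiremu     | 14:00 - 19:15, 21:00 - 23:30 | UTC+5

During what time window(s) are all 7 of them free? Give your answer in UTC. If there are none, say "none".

09:45-12:00, 17:15-18:15

Leo in UTC: 09:30-12:15, 14:30-18:30 (subtract 5h to convert from UTC+5).
Dana in UTC: 09:00-12:00, 14:15-14:30, 17:15-19:00 (subtract 5h to convert from UTC+5).
Farrukh in UTC: 09:45-13:45, 16:45-19:00 (add 1h to convert from UTC-1).
Wendy in UTC: 09:00-13:45, 15:15-18:15 (add 1h to convert from UTC-1).
Gabriel in UTC: 09:45-14:15, 15:15-18:30 (subtract 5h to convert from UTC+5).
Pita in UTC: 09:45-12:45, 17:00-18:30 (add 1h to convert from UTC-1).
Wiremu in UTC: 09:00-14:15, 16:00-18:30 (subtract 5h to convert from UTC+5).
Leo ∩ Dana: 09:30-12:00, 17:15-18:30.
Leo ∩ Dana ∩ Farrukh: 09:45-12:00, 17:15-18:30.
Leo ∩ Dana ∩ Farrukh ∩ Wendy: 09:45-12:00, 17:15-18:15.
Leo ∩ Dana ∩ Farrukh ∩ Wendy ∩ Gabriel: 09:45-12:00, 17:15-18:15.
Leo ∩ Dana ∩ Farrukh ∩ Wendy ∩ Gabriel ∩ Pita: 09:45-12:00, 17:15-18:15.
Leo ∩ Dana ∩ Farrukh ∩ Wendy ∩ Gabriel ∩ Pita ∩ Wiremu: 09:45-12:00, 17:15-18:15.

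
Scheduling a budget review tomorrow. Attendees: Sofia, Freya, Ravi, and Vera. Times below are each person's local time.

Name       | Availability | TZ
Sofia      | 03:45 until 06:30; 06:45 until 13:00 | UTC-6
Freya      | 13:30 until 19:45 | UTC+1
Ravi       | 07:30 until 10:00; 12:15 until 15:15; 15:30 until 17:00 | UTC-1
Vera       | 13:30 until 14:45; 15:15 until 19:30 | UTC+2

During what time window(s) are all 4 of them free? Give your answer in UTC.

Sofia in UTC: 09:45-12:30, 12:45-19:00 (add 6h to convert from UTC-6).
Freya in UTC: 12:30-18:45 (subtract 1h to convert from UTC+1).
Ravi in UTC: 08:30-11:00, 13:15-16:15, 16:30-18:00 (add 1h to convert from UTC-1).
Vera in UTC: 11:30-12:45, 13:15-17:30 (subtract 2h to convert from UTC+2).
Sofia ∩ Freya: 12:45-18:45.
Sofia ∩ Freya ∩ Ravi: 13:15-16:15, 16:30-18:00.
Sofia ∩ Freya ∩ Ravi ∩ Vera: 13:15-16:15, 16:30-17:30.
Those are the intersection windows.

13:15-16:15, 16:30-17:30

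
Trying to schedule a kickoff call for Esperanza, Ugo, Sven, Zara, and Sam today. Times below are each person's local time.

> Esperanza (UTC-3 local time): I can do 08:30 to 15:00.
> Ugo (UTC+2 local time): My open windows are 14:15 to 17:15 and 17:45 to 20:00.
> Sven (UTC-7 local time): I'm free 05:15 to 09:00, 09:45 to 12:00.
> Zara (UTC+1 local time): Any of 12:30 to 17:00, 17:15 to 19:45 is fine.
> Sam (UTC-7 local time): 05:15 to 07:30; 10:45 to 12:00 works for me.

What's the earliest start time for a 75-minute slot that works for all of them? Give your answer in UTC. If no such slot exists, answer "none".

Esperanza in UTC: 11:30-18:00 (add 3h to convert from UTC-3).
Ugo in UTC: 12:15-15:15, 15:45-18:00 (subtract 2h to convert from UTC+2).
Sven in UTC: 12:15-16:00, 16:45-19:00 (add 7h to convert from UTC-7).
Zara in UTC: 11:30-16:00, 16:15-18:45 (subtract 1h to convert from UTC+1).
Sam in UTC: 12:15-14:30, 17:45-19:00 (add 7h to convert from UTC-7).
Esperanza ∩ Ugo: 12:15-15:15, 15:45-18:00.
Esperanza ∩ Ugo ∩ Sven: 12:15-15:15, 15:45-16:00, 16:45-18:00.
Esperanza ∩ Ugo ∩ Sven ∩ Zara: 12:15-15:15, 15:45-16:00, 16:45-18:00.
Esperanza ∩ Ugo ∩ Sven ∩ Zara ∩ Sam: 12:15-14:30, 17:45-18:00.
The first common window of at least 75 minutes is 12:15-14:30, so the earliest start is 12:15.

12:15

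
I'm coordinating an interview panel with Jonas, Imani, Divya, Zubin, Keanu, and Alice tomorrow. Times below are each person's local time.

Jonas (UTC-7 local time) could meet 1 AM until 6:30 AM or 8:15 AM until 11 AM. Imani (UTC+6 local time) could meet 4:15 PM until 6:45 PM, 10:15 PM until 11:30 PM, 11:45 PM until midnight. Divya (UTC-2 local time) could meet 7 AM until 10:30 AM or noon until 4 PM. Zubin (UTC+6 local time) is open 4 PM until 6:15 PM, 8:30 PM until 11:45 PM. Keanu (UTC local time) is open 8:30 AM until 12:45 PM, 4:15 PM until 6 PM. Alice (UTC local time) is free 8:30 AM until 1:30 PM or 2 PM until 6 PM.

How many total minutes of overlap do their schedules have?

195

Jonas in UTC: 08:00-13:30, 15:15-18:00 (add 7h to convert from UTC-7).
Imani in UTC: 10:15-12:45, 16:15-17:30, 17:45-18:00 (subtract 6h to convert from UTC+6).
Divya in UTC: 09:00-12:30, 14:00-18:00 (add 2h to convert from UTC-2).
Zubin in UTC: 10:00-12:15, 14:30-17:45 (subtract 6h to convert from UTC+6).
Keanu in UTC: 08:30-12:45, 16:15-18:00.
Alice in UTC: 08:30-13:30, 14:00-18:00.
Jonas ∩ Imani: 10:15-12:45, 16:15-17:30, 17:45-18:00.
Jonas ∩ Imani ∩ Divya: 10:15-12:30, 16:15-17:30, 17:45-18:00.
Jonas ∩ Imani ∩ Divya ∩ Zubin: 10:15-12:15, 16:15-17:30.
Jonas ∩ Imani ∩ Divya ∩ Zubin ∩ Keanu: 10:15-12:15, 16:15-17:30.
Jonas ∩ Imani ∩ Divya ∩ Zubin ∩ Keanu ∩ Alice: 10:15-12:15, 16:15-17:30.
Summing the common windows: 120 + 75 = 195 minutes.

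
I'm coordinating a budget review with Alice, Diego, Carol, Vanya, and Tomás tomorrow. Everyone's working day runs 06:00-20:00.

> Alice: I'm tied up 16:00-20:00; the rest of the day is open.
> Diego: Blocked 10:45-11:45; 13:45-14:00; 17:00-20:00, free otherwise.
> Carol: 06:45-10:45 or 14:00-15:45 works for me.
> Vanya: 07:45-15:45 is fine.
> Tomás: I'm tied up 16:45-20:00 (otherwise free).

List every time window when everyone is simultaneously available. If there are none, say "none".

07:45-10:45, 14:00-15:45

Alice free: 06:00-16:00 (invert busy blocks within the working day).
Diego free: 06:00-10:45, 11:45-13:45, 14:00-17:00 (invert busy blocks within the working day).
Carol free: 06:45-10:45, 14:00-15:45.
Vanya free: 07:45-15:45.
Tomás free: 06:00-16:45 (invert busy blocks within the working day).
Alice ∩ Diego: 06:00-10:45, 11:45-13:45, 14:00-16:00.
Alice ∩ Diego ∩ Carol: 06:45-10:45, 14:00-15:45.
Alice ∩ Diego ∩ Carol ∩ Vanya: 07:45-10:45, 14:00-15:45.
Alice ∩ Diego ∩ Carol ∩ Vanya ∩ Tomás: 07:45-10:45, 14:00-15:45.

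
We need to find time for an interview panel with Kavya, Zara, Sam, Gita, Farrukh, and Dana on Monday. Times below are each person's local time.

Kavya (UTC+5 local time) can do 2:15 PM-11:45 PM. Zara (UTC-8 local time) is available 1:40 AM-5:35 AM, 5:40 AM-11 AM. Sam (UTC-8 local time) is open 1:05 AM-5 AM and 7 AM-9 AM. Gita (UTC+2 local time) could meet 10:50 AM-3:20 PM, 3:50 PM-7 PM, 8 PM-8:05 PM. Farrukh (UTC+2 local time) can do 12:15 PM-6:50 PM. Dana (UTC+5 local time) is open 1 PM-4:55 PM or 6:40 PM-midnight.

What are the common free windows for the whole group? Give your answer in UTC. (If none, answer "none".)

10:15-11:55, 15:00-16:50

Kavya in UTC: 09:15-18:45 (subtract 5h to convert from UTC+5).
Zara in UTC: 09:40-13:35, 13:40-19:00 (add 8h to convert from UTC-8).
Sam in UTC: 09:05-13:00, 15:00-17:00 (add 8h to convert from UTC-8).
Gita in UTC: 08:50-13:20, 13:50-17:00, 18:00-18:05 (subtract 2h to convert from UTC+2).
Farrukh in UTC: 10:15-16:50 (subtract 2h to convert from UTC+2).
Dana in UTC: 08:00-11:55, 13:40-19:00 (subtract 5h to convert from UTC+5).
Kavya ∩ Zara: 09:40-13:35, 13:40-18:45.
Kavya ∩ Zara ∩ Sam: 09:40-13:00, 15:00-17:00.
Kavya ∩ Zara ∩ Sam ∩ Gita: 09:40-13:00, 15:00-17:00.
Kavya ∩ Zara ∩ Sam ∩ Gita ∩ Farrukh: 10:15-13:00, 15:00-16:50.
Kavya ∩ Zara ∩ Sam ∩ Gita ∩ Farrukh ∩ Dana: 10:15-11:55, 15:00-16:50.
Those are the intersection windows.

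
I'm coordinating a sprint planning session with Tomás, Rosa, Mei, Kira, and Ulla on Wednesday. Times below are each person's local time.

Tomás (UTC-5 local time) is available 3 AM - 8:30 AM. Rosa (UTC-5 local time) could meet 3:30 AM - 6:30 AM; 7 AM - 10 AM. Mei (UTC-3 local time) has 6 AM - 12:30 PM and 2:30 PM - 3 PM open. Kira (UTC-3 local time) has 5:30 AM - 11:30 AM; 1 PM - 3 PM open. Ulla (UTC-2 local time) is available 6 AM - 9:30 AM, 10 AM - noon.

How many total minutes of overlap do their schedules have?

240

Tomás in UTC: 08:00-13:30 (add 5h to convert from UTC-5).
Rosa in UTC: 08:30-11:30, 12:00-15:00 (add 5h to convert from UTC-5).
Mei in UTC: 09:00-15:30, 17:30-18:00 (add 3h to convert from UTC-3).
Kira in UTC: 08:30-14:30, 16:00-18:00 (add 3h to convert from UTC-3).
Ulla in UTC: 08:00-11:30, 12:00-14:00 (add 2h to convert from UTC-2).
Tomás ∩ Rosa: 08:30-11:30, 12:00-13:30.
Tomás ∩ Rosa ∩ Mei: 09:00-11:30, 12:00-13:30.
Tomás ∩ Rosa ∩ Mei ∩ Kira: 09:00-11:30, 12:00-13:30.
Tomás ∩ Rosa ∩ Mei ∩ Kira ∩ Ulla: 09:00-11:30, 12:00-13:30.
Summing the common windows: 150 + 90 = 240 minutes.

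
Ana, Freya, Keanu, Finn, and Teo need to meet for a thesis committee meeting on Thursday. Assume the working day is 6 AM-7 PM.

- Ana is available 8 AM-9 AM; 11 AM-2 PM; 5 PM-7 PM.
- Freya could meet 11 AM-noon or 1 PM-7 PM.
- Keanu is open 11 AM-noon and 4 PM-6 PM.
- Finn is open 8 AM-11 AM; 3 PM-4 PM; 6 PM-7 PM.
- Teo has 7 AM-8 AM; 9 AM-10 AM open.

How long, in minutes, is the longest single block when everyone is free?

0

Ana ∩ Freya: 11:00-12:00, 13:00-14:00, 17:00-19:00.
Ana ∩ Freya ∩ Keanu: 11:00-12:00, 17:00-18:00.
Ana ∩ Freya ∩ Keanu ∩ Finn: ∅.
Ana ∩ Freya ∩ Keanu ∩ Finn ∩ Teo: ∅.
There is no time when everyone is free.
No common window exists, so the longest block is 0 minutes.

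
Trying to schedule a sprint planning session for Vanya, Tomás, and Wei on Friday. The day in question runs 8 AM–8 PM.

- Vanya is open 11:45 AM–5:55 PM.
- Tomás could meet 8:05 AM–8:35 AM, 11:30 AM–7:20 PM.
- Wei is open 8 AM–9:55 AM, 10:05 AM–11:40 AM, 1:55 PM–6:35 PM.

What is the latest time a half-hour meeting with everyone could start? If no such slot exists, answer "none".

17:25

Vanya ∩ Tomás: 11:45-17:55.
Vanya ∩ Tomás ∩ Wei: 13:55-17:55.
The last common window of at least 30 minutes is 13:55-17:55; a 30-minute meeting can start as late as 17:25 and still end by 17:55.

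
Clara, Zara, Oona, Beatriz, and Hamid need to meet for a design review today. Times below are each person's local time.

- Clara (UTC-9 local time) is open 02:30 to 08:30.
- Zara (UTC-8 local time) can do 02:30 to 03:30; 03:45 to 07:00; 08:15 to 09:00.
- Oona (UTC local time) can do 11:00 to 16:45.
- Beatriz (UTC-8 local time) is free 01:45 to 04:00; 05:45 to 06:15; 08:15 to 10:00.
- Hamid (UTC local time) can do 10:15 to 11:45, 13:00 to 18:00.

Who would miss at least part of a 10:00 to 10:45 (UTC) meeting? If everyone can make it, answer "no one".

Clara, Hamid, Oona, Zara

Clara in UTC: 11:30-17:30 (add 9h to convert from UTC-9).
Zara in UTC: 10:30-11:30, 11:45-15:00, 16:15-17:00 (add 8h to convert from UTC-8).
Oona in UTC: 11:00-16:45.
Beatriz in UTC: 09:45-12:00, 13:45-14:15, 16:15-18:00 (add 8h to convert from UTC-8).
Hamid in UTC: 10:15-11:45, 13:00-18:00.
Clara: not fully free for 10:00-10:45. Zara: not fully free for 10:00-10:45. Oona: not fully free for 10:00-10:45. Beatriz: free for 10:00-10:45. Hamid: not fully free for 10:00-10:45.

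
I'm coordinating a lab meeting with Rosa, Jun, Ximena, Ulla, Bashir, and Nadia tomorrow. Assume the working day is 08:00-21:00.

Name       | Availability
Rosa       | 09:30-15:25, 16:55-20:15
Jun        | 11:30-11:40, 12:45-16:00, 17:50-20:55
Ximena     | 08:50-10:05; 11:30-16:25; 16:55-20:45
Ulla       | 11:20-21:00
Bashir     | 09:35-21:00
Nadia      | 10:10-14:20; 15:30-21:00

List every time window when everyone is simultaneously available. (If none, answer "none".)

11:30-11:40, 12:45-14:20, 17:50-20:15

Rosa ∩ Jun: 11:30-11:40, 12:45-15:25, 17:50-20:15.
Rosa ∩ Jun ∩ Ximena: 11:30-11:40, 12:45-15:25, 17:50-20:15.
Rosa ∩ Jun ∩ Ximena ∩ Ulla: 11:30-11:40, 12:45-15:25, 17:50-20:15.
Rosa ∩ Jun ∩ Ximena ∩ Ulla ∩ Bashir: 11:30-11:40, 12:45-15:25, 17:50-20:15.
Rosa ∩ Jun ∩ Ximena ∩ Ulla ∩ Bashir ∩ Nadia: 11:30-11:40, 12:45-14:20, 17:50-20:15.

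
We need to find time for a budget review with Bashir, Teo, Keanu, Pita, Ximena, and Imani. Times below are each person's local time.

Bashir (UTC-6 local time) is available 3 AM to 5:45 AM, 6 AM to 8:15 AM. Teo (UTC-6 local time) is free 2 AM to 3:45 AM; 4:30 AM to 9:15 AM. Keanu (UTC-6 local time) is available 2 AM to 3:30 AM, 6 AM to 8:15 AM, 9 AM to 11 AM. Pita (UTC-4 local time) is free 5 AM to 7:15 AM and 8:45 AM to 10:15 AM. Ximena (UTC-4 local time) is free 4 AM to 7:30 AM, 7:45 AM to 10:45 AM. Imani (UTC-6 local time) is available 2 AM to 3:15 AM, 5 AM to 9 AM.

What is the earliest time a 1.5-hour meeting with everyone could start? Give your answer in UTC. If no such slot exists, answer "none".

12:45

Bashir in UTC: 09:00-11:45, 12:00-14:15 (add 6h to convert from UTC-6).
Teo in UTC: 08:00-09:45, 10:30-15:15 (add 6h to convert from UTC-6).
Keanu in UTC: 08:00-09:30, 12:00-14:15, 15:00-17:00 (add 6h to convert from UTC-6).
Pita in UTC: 09:00-11:15, 12:45-14:15 (add 4h to convert from UTC-4).
Ximena in UTC: 08:00-11:30, 11:45-14:45 (add 4h to convert from UTC-4).
Imani in UTC: 08:00-09:15, 11:00-15:00 (add 6h to convert from UTC-6).
Bashir ∩ Teo: 09:00-09:45, 10:30-11:45, 12:00-14:15.
Bashir ∩ Teo ∩ Keanu: 09:00-09:30, 12:00-14:15.
Bashir ∩ Teo ∩ Keanu ∩ Pita: 09:00-09:30, 12:45-14:15.
Bashir ∩ Teo ∩ Keanu ∩ Pita ∩ Ximena: 09:00-09:30, 12:45-14:15.
Bashir ∩ Teo ∩ Keanu ∩ Pita ∩ Ximena ∩ Imani: 09:00-09:15, 12:45-14:15.
Those are the intersection windows.
The first common window of at least 90 minutes is 12:45-14:15, so the earliest start is 12:45.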